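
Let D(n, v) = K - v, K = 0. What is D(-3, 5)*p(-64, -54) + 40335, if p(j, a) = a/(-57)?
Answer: 766275/19 ≈ 40330.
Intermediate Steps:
D(n, v) = -v (D(n, v) = 0 - v = -v)
p(j, a) = -a/57 (p(j, a) = a*(-1/57) = -a/57)
D(-3, 5)*p(-64, -54) + 40335 = (-1*5)*(-1/57*(-54)) + 40335 = -5*18/19 + 40335 = -90/19 + 40335 = 766275/19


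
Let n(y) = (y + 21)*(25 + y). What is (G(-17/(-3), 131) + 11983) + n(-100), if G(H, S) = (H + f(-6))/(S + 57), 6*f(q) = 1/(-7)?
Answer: 47133935/2632 ≈ 17908.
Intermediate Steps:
f(q) = -1/42 (f(q) = (⅙)/(-7) = (⅙)*(-⅐) = -1/42)
G(H, S) = (-1/42 + H)/(57 + S) (G(H, S) = (H - 1/42)/(S + 57) = (-1/42 + H)/(57 + S))
n(y) = (21 + y)*(25 + y)
(G(-17/(-3), 131) + 11983) + n(-100) = ((-1/42 - 17/(-3))/(57 + 131) + 11983) + (525 + (-100)² + 46*(-100)) = ((-1/42 - 17*(-⅓))/188 + 11983) + (525 + 10000 - 4600) = ((-1/42 + 17/3)/188 + 11983) + 5925 = ((1/188)*(79/14) + 11983) + 5925 = (79/2632 + 11983) + 5925 = 31539335/2632 + 5925 = 47133935/2632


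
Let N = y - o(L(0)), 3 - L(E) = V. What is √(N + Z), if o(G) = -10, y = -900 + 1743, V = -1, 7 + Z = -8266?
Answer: 2*I*√1855 ≈ 86.139*I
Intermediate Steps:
Z = -8273 (Z = -7 - 8266 = -8273)
y = 843
L(E) = 4 (L(E) = 3 - 1*(-1) = 3 + 1 = 4)
N = 853 (N = 843 - 1*(-10) = 843 + 10 = 853)
√(N + Z) = √(853 - 8273) = √(-7420) = 2*I*√1855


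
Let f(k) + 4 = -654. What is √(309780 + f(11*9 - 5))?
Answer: √309122 ≈ 555.99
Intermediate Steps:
f(k) = -658 (f(k) = -4 - 654 = -658)
√(309780 + f(11*9 - 5)) = √(309780 - 658) = √309122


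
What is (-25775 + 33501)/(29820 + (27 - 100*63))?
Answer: 7726/23547 ≈ 0.32811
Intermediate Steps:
(-25775 + 33501)/(29820 + (27 - 100*63)) = 7726/(29820 + (27 - 6300)) = 7726/(29820 - 6273) = 7726/23547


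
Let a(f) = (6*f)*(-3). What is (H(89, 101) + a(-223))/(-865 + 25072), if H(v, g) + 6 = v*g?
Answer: 12997/24207 ≈ 0.53691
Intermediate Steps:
H(v, g) = -6 + g*v (H(v, g) = -6 + v*g = -6 + g*v)
a(f) = -18*f
(H(89, 101) + a(-223))/(-865 + 25072) = ((-6 + 101*89) - 18*(-223))/(-865 + 25072) = ((-6 + 8989) + 4014)/24207 = (8983 + 4014)*(1/24207) = 12997*(1/24207) = 12997/24207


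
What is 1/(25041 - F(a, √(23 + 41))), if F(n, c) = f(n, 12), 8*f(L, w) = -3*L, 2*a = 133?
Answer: 16/401055 ≈ 3.9895e-5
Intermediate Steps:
a = 133/2 (a = (½)*133 = 133/2 ≈ 66.500)
f(L, w) = -3*L/8 (f(L, w) = (-3*L)/8 = -3*L/8)
F(n, c) = -3*n/8
1/(25041 - F(a, √(23 + 41))) = 1/(25041 - (-3)*133/(8*2)) = 1/(25041 - 1*(-399/16)) = 1/(25041 + 399/16) = 1/(401055/16) = 16/401055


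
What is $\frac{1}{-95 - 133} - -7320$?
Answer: $\frac{1668959}{228} \approx 7320.0$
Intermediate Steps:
$\frac{1}{-95 - 133} - -7320 = \frac{1}{-95 - 133} + 7320 = \frac{1}{-228} + 7320 = - \frac{1}{228} + 7320 = \frac{1668959}{228}$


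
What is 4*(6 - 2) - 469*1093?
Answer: -512601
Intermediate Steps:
4*(6 - 2) - 469*1093 = 4*4 - 512617 = 16 - 512617 = -512601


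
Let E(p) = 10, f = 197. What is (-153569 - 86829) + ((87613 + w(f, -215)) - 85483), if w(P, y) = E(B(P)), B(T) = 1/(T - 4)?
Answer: -238258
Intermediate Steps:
B(T) = 1/(-4 + T)
w(P, y) = 10
(-153569 - 86829) + ((87613 + w(f, -215)) - 85483) = (-153569 - 86829) + ((87613 + 10) - 85483) = -240398 + (87623 - 85483) = -240398 + 2140 = -238258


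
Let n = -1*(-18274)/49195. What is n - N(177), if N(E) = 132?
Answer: -6475466/49195 ≈ -131.63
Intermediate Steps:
n = 18274/49195 (n = 18274*(1/49195) = 18274/49195 ≈ 0.37146)
n - N(177) = 18274/49195 - 1*132 = 18274/49195 - 132 = -6475466/49195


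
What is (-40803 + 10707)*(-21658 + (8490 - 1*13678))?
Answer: 807957216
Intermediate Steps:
(-40803 + 10707)*(-21658 + (8490 - 1*13678)) = -30096*(-21658 + (8490 - 13678)) = -30096*(-21658 - 5188) = -30096*(-26846) = 807957216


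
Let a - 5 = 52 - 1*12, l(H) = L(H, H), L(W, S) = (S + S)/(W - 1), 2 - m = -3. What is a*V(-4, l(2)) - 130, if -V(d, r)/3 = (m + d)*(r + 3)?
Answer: -1075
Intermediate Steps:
m = 5 (m = 2 - 1*(-3) = 2 + 3 = 5)
L(W, S) = 2*S/(-1 + W) (L(W, S) = (2*S)/(-1 + W) = 2*S/(-1 + W))
l(H) = 2*H/(-1 + H)
a = 45 (a = 5 + (52 - 1*12) = 5 + (52 - 12) = 5 + 40 = 45)
V(d, r) = -3*(3 + r)*(5 + d) (V(d, r) = -3*(5 + d)*(r + 3) = -3*(5 + d)*(3 + r) = -3*(3 + r)*(5 + d))
a*V(-4, l(2)) - 130 = 45*(-45 - 30*2/(-1 + 2) - 9*(-4) - 3*(-4)*2*2/(-1 + 2)) - 130 = 45*(-45 - 30*2/1 + 36 - 3*(-4)*2*2/1) - 130 = 45*(-45 - 30*2 + 36 - 3*(-4)*2*2*1) - 130 = 45*(-45 - 15*4 + 36 - 3*(-4)*4) - 130 = 45*(-45 - 60 + 36 + 48) - 130 = 45*(-21) - 130 = -945 - 130 = -1075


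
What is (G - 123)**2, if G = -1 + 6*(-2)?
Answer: 18496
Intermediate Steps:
G = -13 (G = -1 - 12 = -13)
(G - 123)**2 = (-13 - 123)**2 = (-136)**2 = 18496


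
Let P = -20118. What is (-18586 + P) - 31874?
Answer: -70578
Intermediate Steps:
(-18586 + P) - 31874 = (-18586 - 20118) - 31874 = -38704 - 31874 = -70578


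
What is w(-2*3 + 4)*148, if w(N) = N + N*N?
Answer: 296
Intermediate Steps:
w(N) = N + N**2
w(-2*3 + 4)*148 = ((-2*3 + 4)*(1 + (-2*3 + 4)))*148 = ((-6 + 4)*(1 + (-6 + 4)))*148 = -2*(1 - 2)*148 = -2*(-1)*148 = 2*148 = 296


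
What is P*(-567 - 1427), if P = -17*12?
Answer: 406776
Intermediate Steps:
P = -204
P*(-567 - 1427) = -204*(-567 - 1427) = -204*(-1994) = 406776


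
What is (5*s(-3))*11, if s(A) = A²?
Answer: 495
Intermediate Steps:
(5*s(-3))*11 = (5*(-3)²)*11 = (5*9)*11 = 45*11 = 495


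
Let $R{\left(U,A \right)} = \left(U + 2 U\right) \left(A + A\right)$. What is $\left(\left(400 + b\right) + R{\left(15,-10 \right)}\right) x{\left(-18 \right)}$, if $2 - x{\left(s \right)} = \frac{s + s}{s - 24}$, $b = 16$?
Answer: $- \frac{3872}{7} \approx -553.14$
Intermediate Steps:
$R{\left(U,A \right)} = 6 A U$ ($R{\left(U,A \right)} = 3 U 2 A = 6 A U$)
$x{\left(s \right)} = 2 - \frac{2 s}{-24 + s}$ ($x{\left(s \right)} = 2 - \frac{s + s}{s - 24} = 2 - \frac{2 s}{-24 + s}$)
$\left(\left(400 + b\right) + R{\left(15,-10 \right)}\right) x{\left(-18 \right)} = \left(\left(400 + 16\right) + 6 \left(-10\right) 15\right) \left(- \frac{48}{-24 - 18}\right) = \left(416 - 900\right) \left(- \frac{48}{-42}\right) = - 484 \left(\left(-48\right) \left(- \frac{1}{42}\right)\right) = \left(-484\right) \frac{8}{7} = - \frac{3872}{7}$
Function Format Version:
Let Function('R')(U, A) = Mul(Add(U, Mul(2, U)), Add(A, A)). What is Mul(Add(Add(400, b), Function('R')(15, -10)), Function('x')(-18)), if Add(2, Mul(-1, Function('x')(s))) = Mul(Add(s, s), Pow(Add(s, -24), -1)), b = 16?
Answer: Rational(-3872, 7) ≈ -553.14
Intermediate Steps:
Function('R')(U, A) = Mul(6, A, U) (Function('R')(U, A) = Mul(Mul(3, U), Mul(2, A)) = Mul(6, A, U))
Function('x')(s) = Add(2, Mul(-2, s, Pow(Add(-24, s), -1))) (Function('x')(s) = Add(2, Mul(-1, Mul(Add(s, s), Pow(Add(s, -24), -1)))) = Add(2, Mul(-1, Mul(Mul(2, s), Pow(Add(-24, s), -1)))) = Add(2, Mul(-1, Mul(2, s, Pow(Add(-24, s), -1)))) = Add(2, Mul(-2, s, Pow(Add(-24, s), -1))))
Mul(Add(Add(400, b), Function('R')(15, -10)), Function('x')(-18)) = Mul(Add(Add(400, 16), Mul(6, -10, 15)), Mul(-48, Pow(Add(-24, -18), -1))) = Mul(Add(416, -900), Mul(-48, Pow(-42, -1))) = Mul(-484, Mul(-48, Rational(-1, 42))) = Mul(-484, Rational(8, 7)) = Rational(-3872, 7)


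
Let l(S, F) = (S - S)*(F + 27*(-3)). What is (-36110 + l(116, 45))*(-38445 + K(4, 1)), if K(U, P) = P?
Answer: 1388212840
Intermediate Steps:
l(S, F) = 0 (l(S, F) = 0*(F - 81) = 0*(-81 + F) = 0)
(-36110 + l(116, 45))*(-38445 + K(4, 1)) = (-36110 + 0)*(-38445 + 1) = -36110*(-38444) = 1388212840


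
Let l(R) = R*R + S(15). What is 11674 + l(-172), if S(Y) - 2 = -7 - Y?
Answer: 41238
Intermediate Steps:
S(Y) = -5 - Y (S(Y) = 2 + (-7 - Y) = -5 - Y)
l(R) = -20 + R**2 (l(R) = R*R + (-5 - 1*15) = R**2 + (-5 - 15) = R**2 - 20 = -20 + R**2)
11674 + l(-172) = 11674 + (-20 + (-172)**2) = 11674 + (-20 + 29584) = 11674 + 29564 = 41238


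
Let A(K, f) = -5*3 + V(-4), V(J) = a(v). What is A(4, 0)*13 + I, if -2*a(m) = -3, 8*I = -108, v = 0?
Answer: -189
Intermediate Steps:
I = -27/2 (I = (⅛)*(-108) = -27/2 ≈ -13.500)
a(m) = 3/2 (a(m) = -½*(-3) = 3/2)
V(J) = 3/2
A(K, f) = -27/2 (A(K, f) = -5*3 + 3/2 = -15 + 3/2 = -27/2)
A(4, 0)*13 + I = -27/2*13 - 27/2 = -351/2 - 27/2 = -189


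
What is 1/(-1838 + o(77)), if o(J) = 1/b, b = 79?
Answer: -79/145201 ≈ -0.00054407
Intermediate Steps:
o(J) = 1/79
1/(-1838 + o(77)) = 1/(-1838 + 1/79) = 1/(-145201/79) = -79/145201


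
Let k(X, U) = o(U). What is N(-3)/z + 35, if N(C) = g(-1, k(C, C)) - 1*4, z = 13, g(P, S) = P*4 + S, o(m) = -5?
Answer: 34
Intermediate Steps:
k(X, U) = -5
g(P, S) = S + 4*P (g(P, S) = 4*P + S = S + 4*P)
N(C) = -13 (N(C) = (-5 + 4*(-1)) - 1*4 = (-5 - 4) - 4 = -9 - 4 = -13)
N(-3)/z + 35 = -13/13 + 35 = -13*1/13 + 35 = -1 + 35 = 34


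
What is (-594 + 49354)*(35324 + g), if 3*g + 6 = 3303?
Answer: 1775985480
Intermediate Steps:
g = 1099 (g = -2 + (⅓)*3303 = -2 + 1101 = 1099)
(-594 + 49354)*(35324 + g) = (-594 + 49354)*(35324 + 1099) = 48760*36423 = 1775985480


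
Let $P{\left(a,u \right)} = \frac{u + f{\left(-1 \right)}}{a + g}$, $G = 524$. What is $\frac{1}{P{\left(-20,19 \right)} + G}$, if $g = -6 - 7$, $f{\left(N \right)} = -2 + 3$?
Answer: $\frac{33}{17272} \approx 0.0019106$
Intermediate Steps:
$f{\left(N \right)} = 1$
$g = -13$ ($g = -6 - 7 = -13$)
$P{\left(a,u \right)} = \frac{1 + u}{-13 + a}$ ($P{\left(a,u \right)} = \frac{u + 1}{a - 13} = \frac{1 + u}{-13 + a}$)
$\frac{1}{P{\left(-20,19 \right)} + G} = \frac{1}{\frac{1 + 19}{-13 - 20} + 524} = \frac{1}{\frac{1}{-33} \cdot 20 + 524} = \frac{1}{\left(- \frac{1}{33}\right) 20 + 524} = \frac{1}{- \frac{20}{33} + 524} = \frac{1}{\frac{17272}{33}} = \frac{33}{17272}$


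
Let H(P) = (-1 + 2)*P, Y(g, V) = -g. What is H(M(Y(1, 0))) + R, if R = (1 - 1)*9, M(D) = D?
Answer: -1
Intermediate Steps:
H(P) = P (H(P) = 1*P = P)
R = 0 (R = 0*9 = 0)
H(M(Y(1, 0))) + R = -1*1 + 0 = -1 + 0 = -1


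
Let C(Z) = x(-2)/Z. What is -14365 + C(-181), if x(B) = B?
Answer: -2600063/181 ≈ -14365.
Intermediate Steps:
C(Z) = -2/Z
-14365 + C(-181) = -14365 - 2/(-181) = -14365 - 2*(-1/181) = -14365 + 2/181 = -2600063/181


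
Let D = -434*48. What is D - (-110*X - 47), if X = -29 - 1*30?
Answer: -27275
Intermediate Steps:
X = -59 (X = -29 - 30 = -59)
D = -20832
D - (-110*X - 47) = -20832 - (-110*(-59) - 47) = -20832 - (6490 - 47) = -20832 - 1*6443 = -20832 - 6443 = -27275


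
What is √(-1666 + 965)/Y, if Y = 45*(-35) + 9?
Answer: -I*√701/1566 ≈ -0.016907*I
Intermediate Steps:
Y = -1566 (Y = -1575 + 9 = -1566)
√(-1666 + 965)/Y = √(-1666 + 965)/(-1566) = √(-701)*(-1/1566) = (I*√701)*(-1/1566) = -I*√701/1566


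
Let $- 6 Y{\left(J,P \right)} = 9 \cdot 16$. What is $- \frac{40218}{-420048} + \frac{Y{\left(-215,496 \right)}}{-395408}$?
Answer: $\frac{165756251}{1730107704} \approx 0.095807$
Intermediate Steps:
$Y{\left(J,P \right)} = -24$ ($Y{\left(J,P \right)} = - \frac{9 \cdot 16}{6} = \left(- \frac{1}{6}\right) 144 = -24$)
$- \frac{40218}{-420048} + \frac{Y{\left(-215,496 \right)}}{-395408} = - \frac{40218}{-420048} - \frac{24}{-395408} = \left(-40218\right) \left(- \frac{1}{420048}\right) - - \frac{3}{49426} = \frac{6703}{70008} + \frac{3}{49426} = \frac{165756251}{1730107704}$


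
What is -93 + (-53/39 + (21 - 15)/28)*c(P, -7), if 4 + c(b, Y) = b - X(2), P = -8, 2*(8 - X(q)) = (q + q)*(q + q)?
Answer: -7213/91 ≈ -79.264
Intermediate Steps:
X(q) = 8 - 2*q**2 (X(q) = 8 - (q + q)*(q + q)/2 = 8 - 2*q*2*q/2 = 8 - 2*q**2)
c(b, Y) = -4 + b (c(b, Y) = -4 + (b - (8 - 2*2**2)) = -4 + (b - (8 - 2*4)) = -4 + (b - (8 - 8)) = -4 + (b - 1*0) = -4 + (b + 0) = -4 + b)
-93 + (-53/39 + (21 - 15)/28)*c(P, -7) = -93 + (-53/39 + (21 - 15)/28)*(-4 - 8) = -93 + (-53*1/39 + 6*(1/28))*(-12) = -93 + (-53/39 + 3/14)*(-12) = -93 - 625/546*(-12) = -93 + 1250/91 = -7213/91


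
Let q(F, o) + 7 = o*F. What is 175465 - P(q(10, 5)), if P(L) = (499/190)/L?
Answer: 1433548551/8170 ≈ 1.7547e+5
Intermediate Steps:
q(F, o) = -7 + F*o (q(F, o) = -7 + o*F = -7 + F*o)
P(L) = 499/(190*L) (P(L) = (499*(1/190))/L = 499/(190*L))
175465 - P(q(10, 5)) = 175465 - 499/(190*(-7 + 10*5)) = 175465 - 499/(190*(-7 + 50)) = 175465 - 499/(190*43) = 175465 - 1*499/8170 = 175465 - 499/8170 = 1433548551/8170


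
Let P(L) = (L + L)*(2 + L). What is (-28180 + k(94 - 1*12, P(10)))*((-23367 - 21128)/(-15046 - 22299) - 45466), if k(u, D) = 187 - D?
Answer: 871569790965/679 ≈ 1.2836e+9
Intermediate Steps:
P(L) = 2*L*(2 + L) (P(L) = (2*L)*(2 + L) = 2*L*(2 + L))
(-28180 + k(94 - 1*12, P(10)))*((-23367 - 21128)/(-15046 - 22299) - 45466) = (-28180 + (187 - 2*10*(2 + 10)))*((-23367 - 21128)/(-15046 - 22299) - 45466) = (-28180 + (187 - 2*10*12))*(-44495/(-37345) - 45466) = (-28180 + (187 - 1*240))*(-44495*(-1/37345) - 45466) = (-28180 + (187 - 240))*(809/679 - 45466) = (-28180 - 53)*(-30870605/679) = -28233*(-30870605/679) = 871569790965/679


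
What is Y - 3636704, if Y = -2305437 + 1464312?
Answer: -4477829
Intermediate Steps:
Y = -841125
Y - 3636704 = -841125 - 3636704 = -4477829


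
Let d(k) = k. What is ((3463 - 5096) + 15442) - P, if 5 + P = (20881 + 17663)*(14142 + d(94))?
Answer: -548698570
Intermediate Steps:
P = 548712379 (P = -5 + (20881 + 17663)*(14142 + 94) = -5 + 38544*14236 = -5 + 548712384 = 548712379)
((3463 - 5096) + 15442) - P = ((3463 - 5096) + 15442) - 1*548712379 = (-1633 + 15442) - 548712379 = 13809 - 548712379 = -548698570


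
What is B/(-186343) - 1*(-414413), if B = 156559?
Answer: 77222805100/186343 ≈ 4.1441e+5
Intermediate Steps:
B/(-186343) - 1*(-414413) = 156559/(-186343) - 1*(-414413) = 156559*(-1/186343) + 414413 = -156559/186343 + 414413 = 77222805100/186343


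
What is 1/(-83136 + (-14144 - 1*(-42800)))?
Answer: -1/54480 ≈ -1.8355e-5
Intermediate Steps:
1/(-83136 + (-14144 - 1*(-42800))) = 1/(-83136 + (-14144 + 42800)) = 1/(-83136 + 28656) = 1/(-54480) = -1/54480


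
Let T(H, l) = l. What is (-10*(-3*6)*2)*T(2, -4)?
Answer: -1440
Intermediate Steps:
(-10*(-3*6)*2)*T(2, -4) = -10*(-3*6)*2*(-4) = -(-180)*2*(-4) = -10*(-36)*(-4) = 360*(-4) = -1440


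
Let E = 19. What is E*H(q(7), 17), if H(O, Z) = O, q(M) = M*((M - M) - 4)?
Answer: -532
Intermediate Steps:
q(M) = -4*M (q(M) = M*(0 - 4) = M*(-4) = -4*M)
E*H(q(7), 17) = 19*(-4*7) = 19*(-28) = -532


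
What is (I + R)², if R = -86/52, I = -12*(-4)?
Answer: 1452025/676 ≈ 2148.0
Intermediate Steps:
I = 48
R = -43/26 (R = -86*1/52 = -43/26 ≈ -1.6538)
(I + R)² = (48 - 43/26)² = (1205/26)² = 1452025/676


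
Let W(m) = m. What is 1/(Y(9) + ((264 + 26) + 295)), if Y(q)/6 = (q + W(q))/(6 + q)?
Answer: 5/2961 ≈ 0.0016886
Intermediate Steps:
Y(q) = 12*q/(6 + q) (Y(q) = 6*((q + q)/(6 + q)) = 6*((2*q)/(6 + q)) = 6*(2*q/(6 + q)) = 12*q/(6 + q))
1/(Y(9) + ((264 + 26) + 295)) = 1/(12*9/(6 + 9) + ((264 + 26) + 295)) = 1/(12*9/15 + (290 + 295)) = 1/(12*9*(1/15) + 585) = 1/(36/5 + 585) = 1/(2961/5) = 5/2961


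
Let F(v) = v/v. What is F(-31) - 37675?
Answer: -37674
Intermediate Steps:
F(v) = 1
F(-31) - 37675 = 1 - 37675 = -37674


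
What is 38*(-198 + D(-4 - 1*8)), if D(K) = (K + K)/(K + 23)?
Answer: -83676/11 ≈ -7606.9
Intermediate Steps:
D(K) = 2*K/(23 + K) (D(K) = (2*K)/(23 + K) = 2*K/(23 + K))
38*(-198 + D(-4 - 1*8)) = 38*(-198 + 2*(-4 - 1*8)/(23 + (-4 - 1*8))) = 38*(-198 + 2*(-4 - 8)/(23 + (-4 - 8))) = 38*(-198 + 2*(-12)/(23 - 12)) = 38*(-198 + 2*(-12)/11) = 38*(-198 + 2*(-12)*(1/11)) = 38*(-198 - 24/11) = 38*(-2202/11) = -83676/11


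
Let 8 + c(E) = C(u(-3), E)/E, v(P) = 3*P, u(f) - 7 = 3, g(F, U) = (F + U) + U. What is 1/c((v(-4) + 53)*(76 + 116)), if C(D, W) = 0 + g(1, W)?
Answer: -7872/47231 ≈ -0.16667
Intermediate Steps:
g(F, U) = F + 2*U
u(f) = 10 (u(f) = 7 + 3 = 10)
C(D, W) = 1 + 2*W (C(D, W) = 0 + (1 + 2*W) = 1 + 2*W)
c(E) = -8 + (1 + 2*E)/E
1/c((v(-4) + 53)*(76 + 116)) = 1/(-6 + 1/((3*(-4) + 53)*(76 + 116))) = 1/(-6 + 1/((-12 + 53)*192)) = 1/(-6 + 1/(41*192)) = 1/(-6 + 1/7872) = 1/(-47231/7872) = -7872/47231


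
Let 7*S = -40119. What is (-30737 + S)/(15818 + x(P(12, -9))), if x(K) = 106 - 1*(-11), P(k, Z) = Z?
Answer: -255278/111545 ≈ -2.2886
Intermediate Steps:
S = -40119/7 (S = (⅐)*(-40119) = -40119/7 ≈ -5731.3)
x(K) = 117 (x(K) = 106 + 11 = 117)
(-30737 + S)/(15818 + x(P(12, -9))) = (-30737 - 40119/7)/(15818 + 117) = -255278/7/15935 = -255278/7*1/15935 = -255278/111545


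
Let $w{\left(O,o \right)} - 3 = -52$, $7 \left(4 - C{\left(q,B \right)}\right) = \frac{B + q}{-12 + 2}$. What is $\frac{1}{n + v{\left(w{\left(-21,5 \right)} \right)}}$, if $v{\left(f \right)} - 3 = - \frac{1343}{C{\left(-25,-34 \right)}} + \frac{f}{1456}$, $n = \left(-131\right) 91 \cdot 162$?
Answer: $- \frac{208}{401777879} \approx -5.177 \cdot 10^{-7}$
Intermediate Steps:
$C{\left(q,B \right)} = 4 + \frac{B}{70} + \frac{q}{70}$ ($C{\left(q,B \right)} = 4 - \frac{\left(B + q\right) \frac{1}{-12 + 2}}{7} = 4 - \frac{\left(B + q\right) \frac{1}{-10}}{7} = 4 - \frac{\left(B + q\right) \left(- \frac{1}{10}\right)}{7} = 4 - \frac{- \frac{B}{10} - \frac{q}{10}}{7} = 4 + \left(\frac{B}{70} + \frac{q}{70}\right) = 4 + \frac{B}{70} + \frac{q}{70}$)
$w{\left(O,o \right)} = -49$ ($w{\left(O,o \right)} = 3 - 52 = -49$)
$n = -1931202$ ($n = \left(-11921\right) 162 = -1931202$)
$v{\left(f \right)} = - \frac{5491}{13} + \frac{f}{1456}$ ($v{\left(f \right)} = 3 + \left(- \frac{1343}{4 + \frac{1}{70} \left(-34\right) + \frac{1}{70} \left(-25\right)} + \frac{f}{1456}\right) = 3 + \left(- \frac{1343}{4 - \frac{17}{35} - \frac{5}{14}} + f \frac{1}{1456}\right) = 3 + \left(- \frac{1343}{\frac{221}{70}} + \frac{f}{1456}\right) = 3 + \left(\left(-1343\right) \frac{70}{221} + \frac{f}{1456}\right) = 3 + \left(- \frac{5530}{13} + \frac{f}{1456}\right) = - \frac{5491}{13} + \frac{f}{1456}$)
$\frac{1}{n + v{\left(w{\left(-21,5 \right)} \right)}} = \frac{1}{-1931202 + \left(- \frac{5491}{13} + \frac{1}{1456} \left(-49\right)\right)} = \frac{1}{-1931202 - \frac{87863}{208}} = \frac{1}{- \frac{401777879}{208}} = - \frac{208}{401777879}$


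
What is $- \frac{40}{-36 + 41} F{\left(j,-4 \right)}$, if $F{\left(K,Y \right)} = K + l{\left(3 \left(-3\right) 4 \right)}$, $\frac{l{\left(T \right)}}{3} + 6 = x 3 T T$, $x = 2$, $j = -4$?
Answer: $-186448$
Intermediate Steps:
$l{\left(T \right)} = -18 + 18 T^{2}$ ($l{\left(T \right)} = -18 + 3 \cdot 2 \cdot 3 T T = -18 + 3 \cdot 6 T T = -18 + 3 \cdot 6 T^{2} = -18 + 18 T^{2}$)
$F{\left(K,Y \right)} = 23310 + K$ ($F{\left(K,Y \right)} = K - \left(18 - 18 \left(3 \left(-3\right) 4\right)^{2}\right) = K - \left(18 - 18 \left(\left(-9\right) 4\right)^{2}\right) = K - \left(18 - 18 \left(-36\right)^{2}\right) = K + \left(-18 + 18 \cdot 1296\right) = K + \left(-18 + 23328\right) = K + 23310 = 23310 + K$)
$- \frac{40}{-36 + 41} F{\left(j,-4 \right)} = - \frac{40}{-36 + 41} \left(23310 - 4\right) = - \frac{40}{5} \cdot 23306 = \left(-40\right) \frac{1}{5} \cdot 23306 = \left(-8\right) 23306 = -186448$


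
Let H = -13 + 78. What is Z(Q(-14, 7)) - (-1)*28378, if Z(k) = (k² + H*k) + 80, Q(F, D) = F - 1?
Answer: 27708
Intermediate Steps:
H = 65
Q(F, D) = -1 + F
Z(k) = 80 + k² + 65*k (Z(k) = (k² + 65*k) + 80 = 80 + k² + 65*k)
Z(Q(-14, 7)) - (-1)*28378 = (80 + (-1 - 14)² + 65*(-1 - 14)) - (-1)*28378 = (80 + (-15)² + 65*(-15)) - 1*(-28378) = (80 + 225 - 975) + 28378 = -670 + 28378 = 27708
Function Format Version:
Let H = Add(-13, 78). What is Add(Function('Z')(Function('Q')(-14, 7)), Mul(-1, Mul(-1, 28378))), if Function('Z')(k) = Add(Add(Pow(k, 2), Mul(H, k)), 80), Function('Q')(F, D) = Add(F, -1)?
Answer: 27708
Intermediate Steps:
H = 65
Function('Q')(F, D) = Add(-1, F)
Function('Z')(k) = Add(80, Pow(k, 2), Mul(65, k)) (Function('Z')(k) = Add(Add(Pow(k, 2), Mul(65, k)), 80) = Add(80, Pow(k, 2), Mul(65, k)))
Add(Function('Z')(Function('Q')(-14, 7)), Mul(-1, Mul(-1, 28378))) = Add(Add(80, Pow(Add(-1, -14), 2), Mul(65, Add(-1, -14))), Mul(-1, Mul(-1, 28378))) = Add(Add(80, Pow(-15, 2), Mul(65, -15)), Mul(-1, -28378)) = Add(Add(80, 225, -975), 28378) = Add(-670, 28378) = 27708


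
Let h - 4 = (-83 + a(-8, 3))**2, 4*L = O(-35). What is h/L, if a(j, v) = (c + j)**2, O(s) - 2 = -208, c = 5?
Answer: -10960/103 ≈ -106.41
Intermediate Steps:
O(s) = -206 (O(s) = 2 - 208 = -206)
L = -103/2 (L = (1/4)*(-206) = -103/2 ≈ -51.500)
a(j, v) = (5 + j)**2
h = 5480 (h = 4 + (-83 + (5 - 8)**2)**2 = 4 + (-83 + (-3)**2)**2 = 4 + (-83 + 9)**2 = 4 + (-74)**2 = 4 + 5476 = 5480)
h/L = 5480/(-103/2) = 5480*(-2/103) = -10960/103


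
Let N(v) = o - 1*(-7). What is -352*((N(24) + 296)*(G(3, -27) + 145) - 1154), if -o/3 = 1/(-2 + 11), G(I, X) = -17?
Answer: -39692224/3 ≈ -1.3231e+7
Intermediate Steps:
o = -⅓ (o = -3/(-2 + 11) = -3/9 = -3*⅑ = -⅓ ≈ -0.33333)
N(v) = 20/3 (N(v) = -⅓ - 1*(-7) = -⅓ + 7 = 20/3)
-352*((N(24) + 296)*(G(3, -27) + 145) - 1154) = -352*((20/3 + 296)*(-17 + 145) - 1154) = -352*((908/3)*128 - 1154) = -352*(116224/3 - 1154) = -352*112762/3 = -39692224/3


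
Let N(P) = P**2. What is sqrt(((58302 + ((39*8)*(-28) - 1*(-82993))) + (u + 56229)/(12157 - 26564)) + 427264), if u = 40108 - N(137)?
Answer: sqrt(116196667505951)/14407 ≈ 748.21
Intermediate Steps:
u = 21339 (u = 40108 - 1*137**2 = 40108 - 1*18769 = 40108 - 18769 = 21339)
sqrt(((58302 + ((39*8)*(-28) - 1*(-82993))) + (u + 56229)/(12157 - 26564)) + 427264) = sqrt(((58302 + ((39*8)*(-28) - 1*(-82993))) + (21339 + 56229)/(12157 - 26564)) + 427264) = sqrt(((58302 + (312*(-28) + 82993)) + 77568/(-14407)) + 427264) = sqrt(((58302 + (-8736 + 82993)) + 77568*(-1/14407)) + 427264) = sqrt(((58302 + 74257) - 77568/14407) + 427264) = sqrt((132559 - 77568/14407) + 427264) = sqrt(1909699945/14407 + 427264) = sqrt(8065292393/14407) = sqrt(116196667505951)/14407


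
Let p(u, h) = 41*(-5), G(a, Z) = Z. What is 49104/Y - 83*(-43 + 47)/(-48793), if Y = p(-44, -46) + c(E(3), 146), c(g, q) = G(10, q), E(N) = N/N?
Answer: -40608676/48793 ≈ -832.26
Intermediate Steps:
p(u, h) = -205
E(N) = 1
c(g, q) = q
Y = -59 (Y = -205 + 146 = -59)
49104/Y - 83*(-43 + 47)/(-48793) = 49104/(-59) - 83*(-43 + 47)/(-48793) = 49104*(-1/59) - 83*4*(-1/48793) = -49104/59 - 332*(-1/48793) = -49104/59 + 332/48793 = -40608676/48793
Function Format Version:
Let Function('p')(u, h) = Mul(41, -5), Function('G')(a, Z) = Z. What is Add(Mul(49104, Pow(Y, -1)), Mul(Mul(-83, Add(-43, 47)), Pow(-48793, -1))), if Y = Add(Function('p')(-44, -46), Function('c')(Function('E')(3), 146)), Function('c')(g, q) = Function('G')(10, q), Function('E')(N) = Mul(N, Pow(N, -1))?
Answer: Rational(-40608676, 48793) ≈ -832.26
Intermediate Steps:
Function('p')(u, h) = -205
Function('E')(N) = 1
Function('c')(g, q) = q
Y = -59 (Y = Add(-205, 146) = -59)
Add(Mul(49104, Pow(Y, -1)), Mul(Mul(-83, Add(-43, 47)), Pow(-48793, -1))) = Add(Mul(49104, Pow(-59, -1)), Mul(Mul(-83, Add(-43, 47)), Pow(-48793, -1))) = Add(Mul(49104, Rational(-1, 59)), Mul(Mul(-83, 4), Rational(-1, 48793))) = Add(Rational(-49104, 59), Mul(-332, Rational(-1, 48793))) = Add(Rational(-49104, 59), Rational(332, 48793)) = Rational(-40608676, 48793)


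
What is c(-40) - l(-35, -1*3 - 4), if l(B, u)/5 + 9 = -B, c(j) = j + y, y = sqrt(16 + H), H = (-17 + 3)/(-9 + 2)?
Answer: -170 + 3*sqrt(2) ≈ -165.76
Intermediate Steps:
H = 2 (H = -14/(-7) = -14*(-1/7) = 2)
y = 3*sqrt(2) (y = sqrt(16 + 2) = sqrt(18) = 3*sqrt(2) ≈ 4.2426)
c(j) = j + 3*sqrt(2)
l(B, u) = -45 - 5*B (l(B, u) = -45 + 5*(-B) = -45 - 5*B)
c(-40) - l(-35, -1*3 - 4) = (-40 + 3*sqrt(2)) - (-45 - 5*(-35)) = (-40 + 3*sqrt(2)) - (-45 + 175) = (-40 + 3*sqrt(2)) - 1*130 = (-40 + 3*sqrt(2)) - 130 = -170 + 3*sqrt(2)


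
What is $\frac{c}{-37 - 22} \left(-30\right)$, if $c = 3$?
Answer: $\frac{90}{59} \approx 1.5254$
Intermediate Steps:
$\frac{c}{-37 - 22} \left(-30\right) = \frac{1}{-37 - 22} \cdot 3 \left(-30\right) = \frac{1}{-59} \cdot 3 \left(-30\right) = \left(- \frac{1}{59}\right) 3 \left(-30\right) = \left(- \frac{3}{59}\right) \left(-30\right) = \frac{90}{59}$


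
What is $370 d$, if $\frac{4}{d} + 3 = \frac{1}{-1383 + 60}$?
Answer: $- \frac{195804}{397} \approx -493.21$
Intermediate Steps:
$d = - \frac{2646}{1985}$ ($d = \frac{4}{-3 + \frac{1}{-1383 + 60}} = \frac{4}{-3 + \frac{1}{-1323}} = \frac{4}{-3 - \frac{1}{1323}} = \frac{4}{- \frac{3970}{1323}} = 4 \left(- \frac{1323}{3970}\right) = - \frac{2646}{1985} \approx -1.333$)
$370 d = 370 \left(- \frac{2646}{1985}\right) = - \frac{195804}{397}$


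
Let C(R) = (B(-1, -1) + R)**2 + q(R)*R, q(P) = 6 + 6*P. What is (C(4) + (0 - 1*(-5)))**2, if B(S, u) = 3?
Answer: 30276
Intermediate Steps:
C(R) = (3 + R)**2 + R*(6 + 6*R) (C(R) = (3 + R)**2 + (6 + 6*R)*R = (3 + R)**2 + R*(6 + 6*R))
(C(4) + (0 - 1*(-5)))**2 = ((9 + 7*4**2 + 12*4) + (0 - 1*(-5)))**2 = ((9 + 7*16 + 48) + (0 + 5))**2 = ((9 + 112 + 48) + 5)**2 = (169 + 5)**2 = 174**2 = 30276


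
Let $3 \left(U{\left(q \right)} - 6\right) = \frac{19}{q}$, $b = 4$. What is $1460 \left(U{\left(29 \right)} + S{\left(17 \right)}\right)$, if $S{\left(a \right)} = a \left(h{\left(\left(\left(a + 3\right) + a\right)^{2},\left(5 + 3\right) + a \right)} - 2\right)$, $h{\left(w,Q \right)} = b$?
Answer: $\frac{5108540}{87} \approx 58719.0$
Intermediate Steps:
$U{\left(q \right)} = 6 + \frac{19}{3 q}$ ($U{\left(q \right)} = 6 + \frac{19 \frac{1}{q}}{3} = 6 + \frac{19}{3 q}$)
$h{\left(w,Q \right)} = 4$
$S{\left(a \right)} = 2 a$ ($S{\left(a \right)} = a \left(4 - 2\right) = a 2 = 2 a$)
$1460 \left(U{\left(29 \right)} + S{\left(17 \right)}\right) = 1460 \left(\left(6 + \frac{19}{3 \cdot 29}\right) + 2 \cdot 17\right) = 1460 \left(\left(6 + \frac{19}{3} \cdot \frac{1}{29}\right) + 34\right) = 1460 \left(\left(6 + \frac{19}{87}\right) + 34\right) = 1460 \left(\frac{541}{87} + 34\right) = 1460 \cdot \frac{3499}{87} = \frac{5108540}{87}$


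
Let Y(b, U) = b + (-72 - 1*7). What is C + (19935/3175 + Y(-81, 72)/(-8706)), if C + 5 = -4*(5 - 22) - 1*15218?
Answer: -41873362814/2764155 ≈ -15149.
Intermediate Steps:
Y(b, U) = -79 + b (Y(b, U) = b + (-72 - 7) = b - 79 = -79 + b)
C = -15155 (C = -5 + (-4*(5 - 22) - 1*15218) = -5 + (-4*(-17) - 15218) = -5 + (68 - 15218) = -5 - 15150 = -15155)
C + (19935/3175 + Y(-81, 72)/(-8706)) = -15155 + (19935/3175 + (-79 - 81)/(-8706)) = -15155 + (19935*(1/3175) - 160*(-1/8706)) = -15155 + (3987/635 + 80/4353) = -15155 + 17406211/2764155 = -41873362814/2764155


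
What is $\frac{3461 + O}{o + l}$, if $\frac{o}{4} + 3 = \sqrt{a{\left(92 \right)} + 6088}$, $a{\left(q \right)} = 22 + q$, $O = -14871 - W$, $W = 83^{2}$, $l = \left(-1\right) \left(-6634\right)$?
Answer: $- \frac{8655427}{3125118} + \frac{18299 \sqrt{6202}}{10937913} \approx -2.6379$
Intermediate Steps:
$l = 6634$
$W = 6889$
$O = -21760$ ($O = -14871 - 6889 = -21760$)
$o = -12 + 4 \sqrt{6202}$ ($o = -12 + 4 \sqrt{\left(22 + 92\right) + 6088} = -12 + 4 \sqrt{114 + 6088} = -12 + 4 \sqrt{6202} \approx 303.01$)
$\frac{3461 + O}{o + l} = \frac{3461 - 21760}{\left(-12 + 4 \sqrt{6202}\right) + 6634} = - \frac{18299}{6622 + 4 \sqrt{6202}}$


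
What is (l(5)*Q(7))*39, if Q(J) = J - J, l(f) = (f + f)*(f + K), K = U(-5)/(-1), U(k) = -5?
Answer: 0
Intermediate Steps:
K = 5 (K = -5/(-1) = -5*(-1) = 5)
l(f) = 2*f*(5 + f) (l(f) = (f + f)*(f + 5) = (2*f)*(5 + f) = 2*f*(5 + f))
Q(J) = 0
(l(5)*Q(7))*39 = ((2*5*(5 + 5))*0)*39 = ((2*5*10)*0)*39 = (100*0)*39 = 0*39 = 0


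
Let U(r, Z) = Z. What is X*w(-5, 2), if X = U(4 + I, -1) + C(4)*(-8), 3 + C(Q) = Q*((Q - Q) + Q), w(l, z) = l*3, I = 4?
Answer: 1575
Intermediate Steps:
w(l, z) = 3*l
C(Q) = -3 + Q**2 (C(Q) = -3 + Q*((Q - Q) + Q) = -3 + Q*(0 + Q) = -3 + Q*Q = -3 + Q**2)
X = -105 (X = -1 + (-3 + 4**2)*(-8) = -1 + (-3 + 16)*(-8) = -1 + 13*(-8) = -1 - 104 = -105)
X*w(-5, 2) = -315*(-5) = -105*(-15) = 1575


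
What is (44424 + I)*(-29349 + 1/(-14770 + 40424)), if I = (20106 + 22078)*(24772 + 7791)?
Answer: -517135813178398960/12827 ≈ -4.0316e+13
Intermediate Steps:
I = 1373637592 (I = 42184*32563 = 1373637592)
(44424 + I)*(-29349 + 1/(-14770 + 40424)) = (44424 + 1373637592)*(-29349 + 1/(-14770 + 40424)) = 1373682016*(-29349 + 1/25654) = 1373682016*(-752919245/25654) = -517135813178398960/12827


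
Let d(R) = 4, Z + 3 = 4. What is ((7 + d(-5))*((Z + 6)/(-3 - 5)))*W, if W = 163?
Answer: -12551/8 ≈ -1568.9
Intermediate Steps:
Z = 1 (Z = -3 + 4 = 1)
((7 + d(-5))*((Z + 6)/(-3 - 5)))*W = ((7 + 4)*((1 + 6)/(-3 - 5)))*163 = (11*(7/(-8)))*163 = (11*(7*(-1/8)))*163 = (11*(-7/8))*163 = -77/8*163 = -12551/8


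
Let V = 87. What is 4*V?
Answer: 348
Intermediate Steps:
4*V = 4*87 = 348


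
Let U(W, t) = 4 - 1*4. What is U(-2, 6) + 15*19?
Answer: 285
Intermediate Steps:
U(W, t) = 0 (U(W, t) = 4 - 4 = 0)
U(-2, 6) + 15*19 = 0 + 15*19 = 0 + 285 = 285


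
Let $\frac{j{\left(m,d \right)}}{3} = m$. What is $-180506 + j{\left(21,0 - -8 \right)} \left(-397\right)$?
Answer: $-205517$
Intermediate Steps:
$j{\left(m,d \right)} = 3 m$
$-180506 + j{\left(21,0 - -8 \right)} \left(-397\right) = -180506 + 3 \cdot 21 \left(-397\right) = -180506 + 63 \left(-397\right) = -180506 - 25011 = -205517$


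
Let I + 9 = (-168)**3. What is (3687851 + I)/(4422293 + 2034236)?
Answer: -1053790/6456529 ≈ -0.16321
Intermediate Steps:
I = -4741641 (I = -9 + (-168)**3 = -9 - 4741632 = -4741641)
(3687851 + I)/(4422293 + 2034236) = (3687851 - 4741641)/(4422293 + 2034236) = -1053790/6456529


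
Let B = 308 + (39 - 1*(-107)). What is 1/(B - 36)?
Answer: 1/418 ≈ 0.0023923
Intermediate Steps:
B = 454 (B = 308 + (39 + 107) = 308 + 146 = 454)
1/(B - 36) = 1/(454 - 36) = 1/418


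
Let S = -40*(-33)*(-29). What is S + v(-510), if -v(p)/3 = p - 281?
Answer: -35907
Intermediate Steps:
v(p) = 843 - 3*p (v(p) = -3*(p - 281) = -3*(-281 + p) = 843 - 3*p)
S = -38280 (S = 1320*(-29) = -38280)
S + v(-510) = -38280 + (843 - 3*(-510)) = -38280 + (843 + 1530) = -38280 + 2373 = -35907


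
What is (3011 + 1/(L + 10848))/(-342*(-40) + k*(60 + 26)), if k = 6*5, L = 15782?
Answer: 80182931/433003800 ≈ 0.18518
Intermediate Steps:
k = 30
(3011 + 1/(L + 10848))/(-342*(-40) + k*(60 + 26)) = (3011 + 1/(15782 + 10848))/(-342*(-40) + 30*(60 + 26)) = (3011 + 1/26630)/(13680 + 30*86) = (3011 + 1/26630)/(13680 + 2580) = (80182931/26630)/16260 = (80182931/26630)*(1/16260) = 80182931/433003800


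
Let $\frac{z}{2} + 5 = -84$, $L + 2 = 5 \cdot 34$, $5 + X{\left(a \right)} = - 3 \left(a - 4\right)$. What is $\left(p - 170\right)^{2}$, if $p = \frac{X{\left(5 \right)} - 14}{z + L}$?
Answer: $\frac{703921}{25} \approx 28157.0$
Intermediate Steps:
$X{\left(a \right)} = 7 - 3 a$ ($X{\left(a \right)} = -5 - 3 \left(a - 4\right) = -5 - 3 \left(-4 + a\right) = -5 - \left(-12 + 3 a\right) = 7 - 3 a$)
$L = 168$ ($L = -2 + 5 \cdot 34 = -2 + 170 = 168$)
$z = -178$ ($z = -10 + 2 \left(-84\right) = -10 - 168 = -178$)
$p = \frac{11}{5}$ ($p = \frac{\left(7 - 15\right) - 14}{-178 + 168} = \frac{\left(7 - 15\right) - 14}{-10} = \left(-8 - 14\right) \left(- \frac{1}{10}\right) = \left(-22\right) \left(- \frac{1}{10}\right) = \frac{11}{5} \approx 2.2$)
$\left(p - 170\right)^{2} = \left(\frac{11}{5} - 170\right)^{2} = \left(- \frac{839}{5}\right)^{2} = \frac{703921}{25}$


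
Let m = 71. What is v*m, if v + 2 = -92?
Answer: -6674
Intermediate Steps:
v = -94 (v = -2 - 92 = -94)
v*m = -94*71 = -6674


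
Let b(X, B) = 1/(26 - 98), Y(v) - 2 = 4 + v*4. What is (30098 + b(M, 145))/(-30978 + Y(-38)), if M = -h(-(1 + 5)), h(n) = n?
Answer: -69905/72288 ≈ -0.96703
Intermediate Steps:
M = 6 (M = -(-1)*(1 + 5) = -(-1)*6 = -1*(-6) = 6)
Y(v) = 6 + 4*v (Y(v) = 2 + (4 + v*4) = 2 + (4 + 4*v) = 6 + 4*v)
b(X, B) = -1/72 (b(X, B) = 1/(-72) = -1/72)
(30098 + b(M, 145))/(-30978 + Y(-38)) = (30098 - 1/72)/(-30978 + (6 + 4*(-38))) = 2167055/(72*(-30978 + (6 - 152))) = 2167055/(72*(-30978 - 146)) = (2167055/72)/(-31124) = (2167055/72)*(-1/31124) = -69905/72288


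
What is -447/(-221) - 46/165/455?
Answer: 198511/98175 ≈ 2.0220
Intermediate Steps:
-447/(-221) - 46/165/455 = -447*(-1/221) - 46*1/165*(1/455) = 447/221 - 46/165*1/455 = 447/221 - 46/75075 = 198511/98175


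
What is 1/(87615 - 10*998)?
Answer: 1/77635 ≈ 1.2881e-5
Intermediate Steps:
1/(87615 - 10*998) = 1/(87615 - 9980) = 1/77635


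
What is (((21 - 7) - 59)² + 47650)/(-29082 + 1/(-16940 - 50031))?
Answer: -3326784425/1947650623 ≈ -1.7081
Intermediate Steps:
(((21 - 7) - 59)² + 47650)/(-29082 + 1/(-16940 - 50031)) = ((14 - 59)² + 47650)/(-29082 + 1/(-66971)) = ((-45)² + 47650)/(-29082 - 1/66971) = (2025 + 47650)/(-1947650623/66971) = 49675*(-66971/1947650623) = -3326784425/1947650623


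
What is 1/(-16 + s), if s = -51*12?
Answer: -1/628 ≈ -0.0015924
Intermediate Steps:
s = -612
1/(-16 + s) = 1/(-16 - 612) = 1/(-628) = -1/628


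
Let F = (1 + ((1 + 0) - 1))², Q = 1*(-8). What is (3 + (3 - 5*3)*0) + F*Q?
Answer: -5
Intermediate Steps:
Q = -8
F = 1 (F = (1 + (1 - 1))² = (1 + 0)² = 1² = 1)
(3 + (3 - 5*3)*0) + F*Q = (3 + (3 - 5*3)*0) + 1*(-8) = (3 + (3 - 15)*0) - 8 = (3 - 12*0) - 8 = (3 + 0) - 8 = 3 - 8 = -5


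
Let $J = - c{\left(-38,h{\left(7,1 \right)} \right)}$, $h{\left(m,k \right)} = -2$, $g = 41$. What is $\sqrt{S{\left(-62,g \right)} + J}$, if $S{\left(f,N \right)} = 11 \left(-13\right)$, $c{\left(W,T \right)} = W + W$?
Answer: $i \sqrt{67} \approx 8.1853 i$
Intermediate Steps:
$c{\left(W,T \right)} = 2 W$
$S{\left(f,N \right)} = -143$
$J = 76$ ($J = - 2 \left(-38\right) = \left(-1\right) \left(-76\right) = 76$)
$\sqrt{S{\left(-62,g \right)} + J} = \sqrt{-143 + 76} = \sqrt{-67} = i \sqrt{67}$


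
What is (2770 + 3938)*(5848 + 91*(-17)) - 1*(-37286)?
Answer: 28888394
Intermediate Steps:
(2770 + 3938)*(5848 + 91*(-17)) - 1*(-37286) = 6708*(5848 - 1547) + 37286 = 6708*4301 + 37286 = 28851108 + 37286 = 28888394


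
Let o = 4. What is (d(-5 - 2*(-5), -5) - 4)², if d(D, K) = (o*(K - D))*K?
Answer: 38416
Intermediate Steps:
d(D, K) = K*(-4*D + 4*K) (d(D, K) = (4*(K - D))*K = (-4*D + 4*K)*K = K*(-4*D + 4*K))
(d(-5 - 2*(-5), -5) - 4)² = (4*(-5)*(-5 - (-5 - 2*(-5))) - 4)² = (4*(-5)*(-5 - (-5 + 10)) - 4)² = (4*(-5)*(-5 - 1*5) - 4)² = (4*(-5)*(-5 - 5) - 4)² = (4*(-5)*(-10) - 4)² = (200 - 4)² = 196² = 38416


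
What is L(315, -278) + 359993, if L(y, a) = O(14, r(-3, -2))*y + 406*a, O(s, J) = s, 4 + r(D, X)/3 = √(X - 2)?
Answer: 251535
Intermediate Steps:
r(D, X) = -12 + 3*√(-2 + X) (r(D, X) = -12 + 3*√(X - 2) = -12 + 3*√(-2 + X))
L(y, a) = 14*y + 406*a
L(315, -278) + 359993 = (14*315 + 406*(-278)) + 359993 = (4410 - 112868) + 359993 = -108458 + 359993 = 251535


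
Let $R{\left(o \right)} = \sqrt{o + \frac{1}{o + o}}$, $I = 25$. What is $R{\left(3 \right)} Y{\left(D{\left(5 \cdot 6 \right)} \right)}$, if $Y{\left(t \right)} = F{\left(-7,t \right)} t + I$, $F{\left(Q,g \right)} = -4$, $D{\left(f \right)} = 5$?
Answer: $\frac{5 \sqrt{114}}{6} \approx 8.8976$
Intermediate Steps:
$Y{\left(t \right)} = 25 - 4 t$ ($Y{\left(t \right)} = - 4 t + 25 = 25 - 4 t$)
$R{\left(o \right)} = \sqrt{o + \frac{1}{2 o}}$
$R{\left(3 \right)} Y{\left(D{\left(5 \cdot 6 \right)} \right)} = \frac{\sqrt{\frac{2}{3} + 4 \cdot 3}}{2} \left(25 - 20\right) = \frac{\sqrt{2 \cdot \frac{1}{3} + 12}}{2} \left(25 - 20\right) = \frac{\sqrt{\frac{2}{3} + 12}}{2} \cdot 5 = \frac{\sqrt{\frac{38}{3}}}{2} \cdot 5 = \frac{\frac{1}{3} \sqrt{114}}{2} \cdot 5 = \frac{\sqrt{114}}{6} \cdot 5 = \frac{5 \sqrt{114}}{6}$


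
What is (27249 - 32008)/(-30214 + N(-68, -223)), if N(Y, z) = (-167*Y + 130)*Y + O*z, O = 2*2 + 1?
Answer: 4759/812377 ≈ 0.0058581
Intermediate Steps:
O = 5 (O = 4 + 1 = 5)
N(Y, z) = 5*z + Y*(130 - 167*Y) (N(Y, z) = (-167*Y + 130)*Y + 5*z = (130 - 167*Y)*Y + 5*z = Y*(130 - 167*Y) + 5*z = 5*z + Y*(130 - 167*Y))
(27249 - 32008)/(-30214 + N(-68, -223)) = (27249 - 32008)/(-30214 + (-167*(-68)² + 5*(-223) + 130*(-68))) = -4759/(-30214 + (-167*4624 - 1115 - 8840)) = -4759/(-30214 + (-772208 - 1115 - 8840)) = -4759/(-30214 - 782163) = -4759/(-812377) = -4759*(-1/812377) = 4759/812377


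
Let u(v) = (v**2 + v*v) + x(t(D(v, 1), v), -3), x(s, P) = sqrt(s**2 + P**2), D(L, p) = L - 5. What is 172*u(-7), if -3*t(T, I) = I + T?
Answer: 16856 + 172*sqrt(442)/3 ≈ 18061.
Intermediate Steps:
D(L, p) = -5 + L
t(T, I) = -I/3 - T/3 (t(T, I) = -(I + T)/3 = -I/3 - T/3)
x(s, P) = sqrt(P**2 + s**2)
u(v) = sqrt(9 + (5/3 - 2*v/3)**2) + 2*v**2 (u(v) = (v**2 + v*v) + sqrt((-3)**2 + (-v/3 - (-5 + v)/3)**2) = (v**2 + v**2) + sqrt(9 + (-v/3 + (5/3 - v/3))**2) = 2*v**2 + sqrt(9 + (5/3 - 2*v/3)**2) = sqrt(9 + (5/3 - 2*v/3)**2) + 2*v**2)
172*u(-7) = 172*(2*(-7)**2 + sqrt(81 + (-5 + 2*(-7))**2)/3) = 172*(2*49 + sqrt(81 + (-5 - 14)**2)/3) = 172*(98 + sqrt(81 + (-19)**2)/3) = 172*(98 + sqrt(81 + 361)/3) = 172*(98 + sqrt(442)/3) = 16856 + 172*sqrt(442)/3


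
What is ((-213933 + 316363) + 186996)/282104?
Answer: 144713/141052 ≈ 1.0260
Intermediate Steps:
((-213933 + 316363) + 186996)/282104 = (102430 + 186996)*(1/282104) = 289426*(1/282104) = 144713/141052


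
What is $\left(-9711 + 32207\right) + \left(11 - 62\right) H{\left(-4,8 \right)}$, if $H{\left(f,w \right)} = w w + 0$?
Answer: $19232$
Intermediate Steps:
$H{\left(f,w \right)} = w^{2}$ ($H{\left(f,w \right)} = w^{2} + 0 = w^{2}$)
$\left(-9711 + 32207\right) + \left(11 - 62\right) H{\left(-4,8 \right)} = \left(-9711 + 32207\right) + \left(11 - 62\right) 8^{2} = 22496 - 3264 = 19232$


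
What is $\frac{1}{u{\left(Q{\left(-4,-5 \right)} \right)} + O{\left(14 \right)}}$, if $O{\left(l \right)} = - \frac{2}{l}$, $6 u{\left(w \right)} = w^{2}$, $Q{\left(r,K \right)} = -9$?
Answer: $\frac{14}{187} \approx 0.074866$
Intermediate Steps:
$u{\left(w \right)} = \frac{w^{2}}{6}$
$\frac{1}{u{\left(Q{\left(-4,-5 \right)} \right)} + O{\left(14 \right)}} = \frac{1}{\frac{\left(-9\right)^{2}}{6} - \frac{2}{14}} = \frac{1}{\frac{1}{6} \cdot 81 - \frac{1}{7}} = \frac{1}{\frac{27}{2} - \frac{1}{7}} = \frac{1}{\frac{187}{14}} = \frac{14}{187}$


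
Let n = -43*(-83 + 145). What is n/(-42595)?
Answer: 2666/42595 ≈ 0.062590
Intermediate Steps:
n = -2666 (n = -43*62 = -2666)
n/(-42595) = -2666/(-42595) = -2666*(-1/42595) = 2666/42595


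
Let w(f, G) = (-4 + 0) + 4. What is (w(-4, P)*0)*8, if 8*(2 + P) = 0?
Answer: 0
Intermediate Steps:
P = -2 (P = -2 + (⅛)*0 = -2 + 0 = -2)
w(f, G) = 0 (w(f, G) = -4 + 4 = 0)
(w(-4, P)*0)*8 = (0*0)*8 = 0*8 = 0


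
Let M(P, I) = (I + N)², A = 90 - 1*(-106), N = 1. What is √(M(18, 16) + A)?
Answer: √485 ≈ 22.023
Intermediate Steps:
A = 196 (A = 90 + 106 = 196)
M(P, I) = (1 + I)² (M(P, I) = (I + 1)² = (1 + I)²)
√(M(18, 16) + A) = √((1 + 16)² + 196) = √(17² + 196) = √(289 + 196) = √485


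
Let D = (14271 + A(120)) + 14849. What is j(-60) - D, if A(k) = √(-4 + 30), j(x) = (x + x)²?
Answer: -14720 - √26 ≈ -14725.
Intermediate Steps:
j(x) = 4*x² (j(x) = (2*x)² = 4*x²)
A(k) = √26
D = 29120 + √26 (D = (14271 + √26) + 14849 = 29120 + √26 ≈ 29125.)
j(-60) - D = 4*(-60)² - (29120 + √26) = 4*3600 + (-29120 - √26) = 14400 + (-29120 - √26) = -14720 - √26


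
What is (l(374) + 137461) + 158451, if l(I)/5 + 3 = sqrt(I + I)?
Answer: 295897 + 10*sqrt(187) ≈ 2.9603e+5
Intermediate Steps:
l(I) = -15 + 5*sqrt(2)*sqrt(I) (l(I) = -15 + 5*sqrt(I + I) = -15 + 5*sqrt(2*I) = -15 + 5*(sqrt(2)*sqrt(I)) = -15 + 5*sqrt(2)*sqrt(I))
(l(374) + 137461) + 158451 = ((-15 + 5*sqrt(2)*sqrt(374)) + 137461) + 158451 = ((-15 + 10*sqrt(187)) + 137461) + 158451 = (137446 + 10*sqrt(187)) + 158451 = 295897 + 10*sqrt(187)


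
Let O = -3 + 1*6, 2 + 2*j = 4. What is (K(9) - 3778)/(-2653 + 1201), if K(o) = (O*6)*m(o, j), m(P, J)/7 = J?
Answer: 83/33 ≈ 2.5152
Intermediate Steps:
j = 1 (j = -1 + (1/2)*4 = -1 + 2 = 1)
O = 3 (O = -3 + 6 = 3)
m(P, J) = 7*J
K(o) = 126 (K(o) = (3*6)*(7*1) = 18*7 = 126)
(K(9) - 3778)/(-2653 + 1201) = (126 - 3778)/(-2653 + 1201) = -3652/(-1452) = -3652*(-1/1452) = 83/33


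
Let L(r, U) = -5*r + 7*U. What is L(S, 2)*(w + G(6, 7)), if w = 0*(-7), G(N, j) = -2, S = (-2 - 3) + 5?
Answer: -28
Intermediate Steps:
S = 0 (S = -5 + 5 = 0)
w = 0
L(S, 2)*(w + G(6, 7)) = (-5*0 + 7*2)*(0 - 2) = (0 + 14)*(-2) = 14*(-2) = -28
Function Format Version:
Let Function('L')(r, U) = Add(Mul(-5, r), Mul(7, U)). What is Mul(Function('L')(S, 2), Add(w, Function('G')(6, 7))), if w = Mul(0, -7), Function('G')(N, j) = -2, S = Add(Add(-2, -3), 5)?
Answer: -28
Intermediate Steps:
S = 0 (S = Add(-5, 5) = 0)
w = 0
Mul(Function('L')(S, 2), Add(w, Function('G')(6, 7))) = Mul(Add(Mul(-5, 0), Mul(7, 2)), Add(0, -2)) = Mul(Add(0, 14), -2) = Mul(14, -2) = -28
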